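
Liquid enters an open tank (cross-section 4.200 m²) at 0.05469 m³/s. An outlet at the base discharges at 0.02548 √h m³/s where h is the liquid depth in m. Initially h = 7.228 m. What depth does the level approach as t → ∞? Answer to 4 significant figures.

4.607 m

Mass balance (ρ constant): A dh/dt = Q_in − 0.02548 √h. At steady state dh/dt = 0:
Q_in = 0.02548 √h_ss ⇒ √h_ss = 0.05469/0.02548 = 2.14639.
h_ss = 2.14639² = 4.60699 m. (Since h₀ = 7.228 m > h_ss, the level will fall toward this value.)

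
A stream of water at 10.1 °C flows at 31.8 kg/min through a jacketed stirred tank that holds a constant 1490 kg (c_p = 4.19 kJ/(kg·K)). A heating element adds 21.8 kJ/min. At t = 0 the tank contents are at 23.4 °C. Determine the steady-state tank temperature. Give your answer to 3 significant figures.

Unsteady energy balance on the tank contents: M c_p dT/dt = ṁ c_p (T_in − T) + 21.8.
At steady state dT/dt = 0 ⇒ T_ss = T_in + Q̇/(ṁ c_p) = 10.1 + 21.8/(31.8·4.19) = 10.264 °C.

10.3 °C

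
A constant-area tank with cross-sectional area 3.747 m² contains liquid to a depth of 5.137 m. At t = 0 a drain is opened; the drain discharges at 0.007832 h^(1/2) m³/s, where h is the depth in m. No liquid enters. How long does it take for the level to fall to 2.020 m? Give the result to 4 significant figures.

808.8 s

Unsteady balance on liquid volume: A dh/dt = −0.007832 √h.
Separate and integrate: 2(√h − √h₀) = −(0.007832/A) t.
t = 2A(√h₀ − √h)/0.007832 = 2·3.747·(√5.137 − √2.020)/0.007832
  = 7.49400 × (2.26650 − 1.42127) / 0.007832 = 808.751 s.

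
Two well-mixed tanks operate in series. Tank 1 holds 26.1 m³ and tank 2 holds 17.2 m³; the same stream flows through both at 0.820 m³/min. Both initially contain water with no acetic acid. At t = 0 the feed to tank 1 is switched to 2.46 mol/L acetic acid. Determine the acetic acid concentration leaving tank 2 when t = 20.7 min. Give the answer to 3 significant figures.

0.467 mol/L

Time constants: τᵢ = Vᵢ/Q for each well-mixed tank.
τ₁ = 26.1/0.820 = 31.829 min; τ₂ = 17.2/0.820 = 20.976 min.
Tank 1: C₁ = C_in(1 − e^(−t/τ₁)). Tank 2 (τ₁ ≠ τ₂): C₂ = C_in[1 − (τ₁ e^(−t/τ₁) − τ₂ e^(−t/τ₂))/(τ₁ − τ₂)].
At t = 20.7: e^(−t/τ₁) = 0.52187, e^(−t/τ₂) = 0.37275.
C₂ = 2.46·[1 − (31.829·0.52187 − 20.976·0.37275)/(10.854)] = 2.46·0.18995 = 0.46727 mol/L.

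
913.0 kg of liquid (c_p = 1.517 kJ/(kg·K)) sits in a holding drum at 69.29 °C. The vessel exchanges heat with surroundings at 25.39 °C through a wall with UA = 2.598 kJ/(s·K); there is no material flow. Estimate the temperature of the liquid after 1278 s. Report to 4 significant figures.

Lumped-capacitance energy balance: M c_p dT/dt = UA(T_amb − T).
dT/dt = (T_ss − T)/τ with T_ss = T_amb = 25.3900 °C, τ = M c_p/UA = 913.0·1.517/2.598 = 533.110 s.
T approaches T_ss exponentially: T(t) = T_ss + (T₀ − T_ss) e^(−t/τ).
T(1278) = 25.3900 + (43.9000)·0.0909676 = 29.3835 °C.

29.38 °C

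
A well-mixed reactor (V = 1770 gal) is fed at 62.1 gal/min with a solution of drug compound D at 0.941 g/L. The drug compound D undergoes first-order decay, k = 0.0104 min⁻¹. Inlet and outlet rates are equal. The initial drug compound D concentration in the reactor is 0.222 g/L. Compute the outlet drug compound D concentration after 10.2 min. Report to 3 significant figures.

0.409 g/L

Species balance: V dC/dt = Q C_in − Q C − k V C.
dC/dt = (Q/V) C_in − (Q/V + k) C; effective rate a = Q/V + k = 0.035085 + 0.0104 = 0.045485 min⁻¹.
C_ss = Q C_in/(Q + kV) = 0.72584 g/L; C(t) = C_ss + (C₀ − C_ss) e^(−a t).
C(10.2) = 0.72584 + (-0.50384)·e^(−0.045485·10.2) = 0.72584 + (-0.50384)·0.62880 = 0.40903 g/L.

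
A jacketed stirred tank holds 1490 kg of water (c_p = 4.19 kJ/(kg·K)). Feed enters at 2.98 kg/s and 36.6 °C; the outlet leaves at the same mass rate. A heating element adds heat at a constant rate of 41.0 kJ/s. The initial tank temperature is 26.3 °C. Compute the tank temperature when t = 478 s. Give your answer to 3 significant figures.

M c_p dT/dt = ṁ c_p (T_in − T) + Q̇.
Rearrange: dT/dt = (T_ss − T)/τ with τ = M/ṁ = 500.00 s and T_ss = T_in + Q̇/(ṁ c_p) = 39.884 °C.
This is linear first-order; T(t) = T_ss + (T₀ − T_ss) e^(−t/τ).
T(478) = 39.884 + (-13.584)·e^(−478/500.00) = 39.884 + (-13.584)·0.38443 = 34.662 °C.

34.7 °C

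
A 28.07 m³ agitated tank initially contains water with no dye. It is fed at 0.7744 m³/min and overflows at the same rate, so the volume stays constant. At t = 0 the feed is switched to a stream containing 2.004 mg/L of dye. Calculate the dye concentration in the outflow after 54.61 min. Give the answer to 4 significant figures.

1.560 mg/L

Species balance on the tank: V dC/dt = Q(C_in − C).
Rewrite as dC/dt + C/τ = C_in/τ, τ = V/Q = 36.2474 min.
This is linear first-order; C(t) = C_in + (C₀ − C_in) e^(−t/τ).
C(54.61) = 2.004 + (0 − 2.004)·e^(−54.61/36.2474) = 2.004 + (-2.00400)·0.221665 = 1.55978 mg/L.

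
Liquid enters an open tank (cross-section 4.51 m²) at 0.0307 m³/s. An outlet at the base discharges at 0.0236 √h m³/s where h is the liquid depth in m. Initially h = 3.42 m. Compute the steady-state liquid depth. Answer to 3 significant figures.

Mass balance (ρ constant): A dh/dt = Q_in − 0.0236 √h. At steady state dh/dt = 0:
Q_in = 0.0236 √h_ss ⇒ √h_ss = 0.0307/0.0236 = 1.3008.
h_ss = 1.3008² = 1.6922 m. (Since h₀ = 3.42 m > h_ss, the level will fall toward this value.)

1.69 m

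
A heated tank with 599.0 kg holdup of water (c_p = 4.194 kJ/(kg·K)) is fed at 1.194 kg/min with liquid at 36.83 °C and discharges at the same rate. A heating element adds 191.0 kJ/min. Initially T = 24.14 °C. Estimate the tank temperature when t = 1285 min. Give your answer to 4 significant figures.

Energy balance: M c_p dT/dt = ṁ c_p (T_in − T) + 191.0.
Rearrange: dT/dt = (T_ss − T)/τ with τ = M/ṁ = 501.675 min and T_ss = T_in + Q̇/(ṁ c_p) = 74.9717 °C.
Solution: T(t) = T_ss + (T₀ − T_ss) e^(−t/τ).
T(1285) = 74.9717 + (-50.8317)·e^(−1285/501.675) = 74.9717 + (-50.8317)·0.0771951 = 71.0478 °C.

71.05 °C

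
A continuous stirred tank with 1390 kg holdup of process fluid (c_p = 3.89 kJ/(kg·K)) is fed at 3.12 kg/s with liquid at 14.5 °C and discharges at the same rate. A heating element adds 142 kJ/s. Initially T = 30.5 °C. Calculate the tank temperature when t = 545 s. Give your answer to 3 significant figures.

27.5 °C

M c_p dT/dt = ṁ c_p (T_in − T) + Q̇.
τ = M/ṁ = 445.51 s; T_ss = T_in + Q̇/(ṁ c_p) = 14.5 + 142/(3.12·3.89) = 26.200 °C.
T approaches T_ss exponentially: T(t) = T_ss + (T₀ − T_ss) e^(−t/τ).
T(545) = 26.200 + (4.3000)·e^(−545/445.51) = 26.200 + (4.3000)·0.29425 = 27.465 °C.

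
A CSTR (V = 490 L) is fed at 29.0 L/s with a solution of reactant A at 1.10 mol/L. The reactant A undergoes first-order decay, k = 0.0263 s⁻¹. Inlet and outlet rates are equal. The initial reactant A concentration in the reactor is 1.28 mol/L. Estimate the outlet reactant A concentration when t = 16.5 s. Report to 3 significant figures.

Species balance: V dC/dt = Q C_in − Q C − k V C.
dC/dt = (Q/V) C_in − (Q/V + k) C; effective rate a = Q/V + k = 0.059184 + 0.0263 = 0.085484 s⁻¹.
C_ss = Q C_in/(Q + kV) = 0.76157 mol/L; C(t) = C_ss + (C₀ − C_ss) e^(−a t).
C(16.5) = 0.76157 + (0.51843)·e^(−0.085484·16.5) = 0.76157 + (0.51843)·0.24403 = 0.88808 mol/L.

0.888 mol/L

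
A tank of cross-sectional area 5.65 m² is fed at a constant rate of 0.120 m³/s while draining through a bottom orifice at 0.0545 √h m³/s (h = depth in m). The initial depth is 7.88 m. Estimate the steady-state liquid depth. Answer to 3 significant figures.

A dh/dt = Q_in − 0.0545 √h. Steady state requires inflow = outflow:
Q_in = 0.0545 √h_ss ⇒ √h_ss = 0.120/0.0545 = 2.2018.
h_ss = 2.2018² = 4.8481 m. (Since h₀ = 7.88 m > h_ss, the level will fall toward this value.)

4.85 m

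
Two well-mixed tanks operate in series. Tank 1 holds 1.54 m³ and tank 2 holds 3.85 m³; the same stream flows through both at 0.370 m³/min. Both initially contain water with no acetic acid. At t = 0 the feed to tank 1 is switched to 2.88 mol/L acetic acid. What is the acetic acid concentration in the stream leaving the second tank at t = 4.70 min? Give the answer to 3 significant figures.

0.445 mol/L

Each tank obeys Vᵢ dCᵢ/dt = Q(Cᵢ₋₁ − Cᵢ), so τᵢ = Vᵢ/Q.
τ₁ = 1.54/0.370 = 4.1622 min; τ₂ = 3.85/0.370 = 10.405 min.
Solving the cascade with C₁(0)=C₂(0)=0 gives C₂(t) = C_in[1 − (τ₁ e^(−t/τ₁) − τ₂ e^(−t/τ₂))/(τ₁ − τ₂)].
At t = 4.70: e^(−t/τ₁) = 0.32329, e^(−t/τ₂) = 0.63655.
C₂ = 2.88·[1 − (4.1622·0.32329 − 10.405·0.63655)/(-6.2432)] = 2.88·0.15460 = 0.44526 mol/L.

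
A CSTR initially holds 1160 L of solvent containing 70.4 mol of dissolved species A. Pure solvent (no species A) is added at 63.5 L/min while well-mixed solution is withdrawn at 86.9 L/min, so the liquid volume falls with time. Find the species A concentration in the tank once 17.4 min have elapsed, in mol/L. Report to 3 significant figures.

0.0188 mol/L

Total volume: dV/dt = Q_in − Q_out = -23.400 L/min, so V(t) = 1160 − 23.400 t and V(17.4) = 752.84 L.
Species balance (pure solvent in): dm/dt = −Q_out · m/V(t).
dm/m = −Q_out dt/(V₀ − 23.400 t); integrating gives ln(m/m₀) = −(Q_out/(Q_in−Q_out)) ln(V/V₀).
m = m₀ (V₀/V)^(Q_out/(Q_in−Q_out)) = 70.4 × (1160/752.84)^(-3.7137) = 14.135 mol.
C = m/V = 14.135/752.84 = 0.018776 mol/L.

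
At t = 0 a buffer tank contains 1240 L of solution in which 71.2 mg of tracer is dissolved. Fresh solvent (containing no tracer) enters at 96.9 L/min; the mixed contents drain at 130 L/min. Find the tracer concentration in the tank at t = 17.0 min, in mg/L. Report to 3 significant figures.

Total volume: dV/dt = Q_in − Q_out = -33.100 L/min, so V(t) = 1240 − 33.100 t and V(17.0) = 677.30 L.
Solute balance: dm/dt = 0 − Q_out C = −Q_out m/V(t).
Separate: dm/m = −Q_out dt/V(t) ⇒ ln(m/m₀) = −(Q_out/(Q_in−Q_out)) ln(V/V₀).
m = m₀ (V₀/V)^(Q_out/(Q_in−Q_out)) = 71.2 × (1240/677.30)^(-3.9275) = 6.6216 mg.
C = m/V = 6.6216/677.30 = 0.0097764 mg/L.

0.00978 mg/L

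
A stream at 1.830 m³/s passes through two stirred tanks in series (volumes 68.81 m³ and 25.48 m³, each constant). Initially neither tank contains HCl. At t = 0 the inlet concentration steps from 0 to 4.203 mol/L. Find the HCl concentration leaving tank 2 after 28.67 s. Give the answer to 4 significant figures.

Time constants: τᵢ = Vᵢ/Q for each well-mixed tank.
τ₁ = 68.81/1.830 = 37.6011 s; τ₂ = 25.48/1.830 = 13.9235 s.
Tank 1: C₁ = C_in(1 − e^(−t/τ₁)). Tank 2 (τ₁ ≠ τ₂): C₂ = C_in[1 − (τ₁ e^(−t/τ₁) − τ₂ e^(−t/τ₂))/(τ₁ − τ₂)].
At t = 28.67: e^(−t/τ₁) = 0.466509, e^(−t/τ₂) = 0.127568.
C₂ = 4.203·[1 − (37.6011·0.466509 − 13.9235·0.127568)/(23.6776)] = 4.203·0.334178 = 1.40455 mol/L.

1.405 mol/L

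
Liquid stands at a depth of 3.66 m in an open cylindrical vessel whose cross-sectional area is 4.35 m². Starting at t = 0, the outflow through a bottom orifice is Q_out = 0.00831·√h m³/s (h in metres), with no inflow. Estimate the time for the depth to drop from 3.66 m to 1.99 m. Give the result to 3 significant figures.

A dh/dt = −Q_out = −0.00831 √h.
Separate and integrate: 2(√h − √h₀) = −(0.00831/A) t.
t = 2A(√h₀ − √h)/0.00831 = 2·4.35·(√3.66 − √1.99)/0.00831
  = 8.7000 × (1.9131 − 1.4107) / 0.00831 = 526.02 s.

526 s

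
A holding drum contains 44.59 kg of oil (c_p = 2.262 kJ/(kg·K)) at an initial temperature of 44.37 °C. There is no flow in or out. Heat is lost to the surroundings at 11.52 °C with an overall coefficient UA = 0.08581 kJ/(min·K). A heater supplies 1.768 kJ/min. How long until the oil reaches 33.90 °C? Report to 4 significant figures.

2269 min

Energy balance: M c_p dT/dt = −UA(T − T_amb) + Q̇.
τ = M c_p/UA = 1175.42 min; T_ss = T_amb + Q̇/UA = 11.52 + 1.768/0.08581 = 32.1237 °C.
T(t) = T_ss + (T₀ − T_ss)e^(−t/τ); set T = 33.90:
t = −τ ln[(T − T_ss)/(T₀ − T_ss)] = −1175.42 · ln(0.145051) = 2269.35 min.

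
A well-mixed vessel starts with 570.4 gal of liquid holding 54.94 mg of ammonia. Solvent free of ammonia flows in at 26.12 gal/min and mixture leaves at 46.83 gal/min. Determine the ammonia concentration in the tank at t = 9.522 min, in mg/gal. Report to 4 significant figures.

Let m(t) be the amount of ammonia. Volume: V(t) = V₀ + (Q_in − Q_out) t = 570.4 − 20.7100 t; V(9.522) = 373.199 gal.
Species balance (pure solvent in): dm/dt = −Q_out · m/V(t).
Separate: dm/m = −Q_out dt/V(t) ⇒ ln(m/m₀) = −(Q_out/(Q_in−Q_out)) ln(V/V₀).
m = m₀ (V₀/V)^(Q_out/(Q_in−Q_out)) = 54.94 × (570.4/373.199)^(-2.26123) = 21.0515 mg.
C = m/V = 21.0515/373.199 = 0.0564082 mg/gal.

0.05641 mg/gal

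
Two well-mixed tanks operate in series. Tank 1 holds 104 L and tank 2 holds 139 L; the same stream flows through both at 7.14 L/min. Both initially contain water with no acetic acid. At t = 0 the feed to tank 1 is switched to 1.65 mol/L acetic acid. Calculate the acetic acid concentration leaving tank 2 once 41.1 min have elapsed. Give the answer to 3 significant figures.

1.15 mol/L

Species balance on tank i: dCᵢ/dt = (Cᵢ₋₁ − Cᵢ)/τᵢ with τᵢ = Vᵢ/Q.
τ₁ = 104/7.14 = 14.566 min; τ₂ = 139/7.14 = 19.468 min.
Tank 1: C₁ = C_in(1 − e^(−t/τ₁)). Tank 2 (τ₁ ≠ τ₂): C₂ = C_in[1 − (τ₁ e^(−t/τ₁) − τ₂ e^(−t/τ₂))/(τ₁ − τ₂)].
At t = 41.1: e^(−t/τ₁) = 0.059506, e^(−t/τ₂) = 0.12110.
C₂ = 1.65·[1 − (14.566·0.059506 − 19.468·0.12110)/(-4.9020)] = 1.65·0.69590 = 1.1482 mol/L.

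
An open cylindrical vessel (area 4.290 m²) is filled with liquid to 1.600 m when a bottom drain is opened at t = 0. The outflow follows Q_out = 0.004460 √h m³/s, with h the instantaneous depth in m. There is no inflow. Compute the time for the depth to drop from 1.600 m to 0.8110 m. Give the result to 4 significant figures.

700.9 s

Unsteady balance on liquid volume: A dh/dt = −0.004460 √h.
Separate and integrate: 2(√h − √h₀) = −(0.004460/A) t.
t = 2A(√h₀ − √h)/0.004460 = 2·4.290·(√1.600 − √0.8110)/0.004460
  = 8.58000 × (1.26491 − 0.900555) / 0.004460 = 700.935 s.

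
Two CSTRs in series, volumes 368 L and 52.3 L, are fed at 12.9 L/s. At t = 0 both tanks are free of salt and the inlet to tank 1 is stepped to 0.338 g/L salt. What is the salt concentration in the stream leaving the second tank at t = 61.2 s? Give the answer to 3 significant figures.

Species balance on tank i: dCᵢ/dt = (Cᵢ₋₁ − Cᵢ)/τᵢ with τᵢ = Vᵢ/Q.
τ₁ = 368/12.9 = 28.527 s; τ₂ = 52.3/12.9 = 4.0543 s.
Tank 1: C₁ = C_in(1 − e^(−t/τ₁)). Tank 2 (τ₁ ≠ τ₂): C₂ = C_in[1 − (τ₁ e^(−t/τ₁) − τ₂ e^(−t/τ₂))/(τ₁ − τ₂)].
At t = 61.2: e^(−t/τ₁) = 0.11703, e^(−t/τ₂) = 2.7812e-07.
C₂ = 0.338·[1 − (28.527·0.11703 − 4.0543·2.7812e-07)/(24.473)] = 0.338·0.86358 = 0.29189 g/L.

0.292 g/L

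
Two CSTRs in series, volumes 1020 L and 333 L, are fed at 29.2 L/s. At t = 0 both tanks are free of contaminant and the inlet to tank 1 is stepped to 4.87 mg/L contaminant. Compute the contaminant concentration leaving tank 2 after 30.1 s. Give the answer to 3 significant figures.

Time constants: τᵢ = Vᵢ/Q for each well-mixed tank.
τ₁ = 1020/29.2 = 34.932 s; τ₂ = 333/29.2 = 11.404 s.
Solving the cascade with C₁(0)=C₂(0)=0 gives C₂(t) = C_in[1 − (τ₁ e^(−t/τ₁) − τ₂ e^(−t/τ₂))/(τ₁ − τ₂)].
At t = 30.1: e^(−t/τ₁) = 0.42245, e^(−t/τ₂) = 0.071404.
C₂ = 4.87·[1 − (34.932·0.42245 − 11.404·0.071404)/(23.527)] = 4.87·0.40739 = 1.9840 mg/L.

1.98 mg/L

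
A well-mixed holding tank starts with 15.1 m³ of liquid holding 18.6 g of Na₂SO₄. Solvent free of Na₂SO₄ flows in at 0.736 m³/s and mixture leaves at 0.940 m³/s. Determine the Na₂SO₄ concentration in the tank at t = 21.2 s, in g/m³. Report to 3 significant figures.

Let m(t) be the amount of Na₂SO₄. Volume: V(t) = V₀ + (Q_in − Q_out) t = 15.1 − 0.20400 t; V(21.2) = 10.775 m³.
Species balance (pure solvent in): dm/dt = −Q_out · m/V(t).
dm/m = −Q_out dt/(V₀ − 0.20400 t); integrating gives ln(m/m₀) = −(Q_out/(Q_in−Q_out)) ln(V/V₀).
m = m₀ (V₀/V)^(Q_out/(Q_in−Q_out)) = 18.6 × (15.1/10.775)^(-4.6078) = 3.9285 g.
C = m/V = 3.9285/10.775 = 0.36459 g/m³.

0.365 g/m³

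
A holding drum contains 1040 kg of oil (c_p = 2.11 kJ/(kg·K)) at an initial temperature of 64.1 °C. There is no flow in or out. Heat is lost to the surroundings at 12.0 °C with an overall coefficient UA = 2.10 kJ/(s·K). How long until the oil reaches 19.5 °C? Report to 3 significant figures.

2030 s

Unsteady energy balance on the tank contents: M c_p dT/dt = −UA(T − T_amb).
τ = M c_p/UA = 1045.0 s; T_ss = T_amb = 12.000 °C.
T(t) = T_ss + (T₀ − T_ss)e^(−t/τ); set T = 19.5:
t = −τ ln[(T − T_ss)/(T₀ − T_ss)] = −1045.0 · ln(0.14395) = 2025.4 s.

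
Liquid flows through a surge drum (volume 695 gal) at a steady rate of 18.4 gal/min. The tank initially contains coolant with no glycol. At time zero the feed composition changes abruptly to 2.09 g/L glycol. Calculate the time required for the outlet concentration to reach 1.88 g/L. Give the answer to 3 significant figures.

86.8 min

Species balance: V dC/dt = Q(C_in − C) ⇒ τ = V/Q = 37.772 min.
C(t) = C_in + (C₀ − C_in) e^(−t/τ). Set C = 1.88 and solve for t:
e^(−t/τ) = (C − C_in)/(C₀ − C_in) = (1.88 − 2.09)/(0 − 2.09) = 0.10048
t = −τ ln(…) = 37.772 × 2.2978 = 86.792 min.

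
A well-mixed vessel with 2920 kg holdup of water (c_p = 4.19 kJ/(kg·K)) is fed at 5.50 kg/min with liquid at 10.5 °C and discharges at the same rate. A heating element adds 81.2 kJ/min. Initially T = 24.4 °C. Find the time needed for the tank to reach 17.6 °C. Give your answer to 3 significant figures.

Energy balance: M c_p dT/dt = ṁ c_p (T_in − T) + 81.2.
τ = M/ṁ = 530.91 min; T_ss = T_in + Q̇/(ṁ c_p) = 14.024 °C.
T(t) = T_ss + (T₀ − T_ss) e^(−t/τ). Set T = 17.6:
e^(−t/τ) = (17.6 − 14.024)/(24.4 − 14.024) = 0.34467
t = −530.91 · ln(0.34467) = 565.51 min.

566 min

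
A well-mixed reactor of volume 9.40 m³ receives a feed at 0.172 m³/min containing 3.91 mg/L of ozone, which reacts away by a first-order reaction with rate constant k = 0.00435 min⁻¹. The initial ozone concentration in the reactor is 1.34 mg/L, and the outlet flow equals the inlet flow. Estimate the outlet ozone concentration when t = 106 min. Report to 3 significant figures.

2.99 mg/L

Accumulation = in − out − consumed: V dC/dt = Q C_in − Q C − k V C.
This is linear with rate a = Q/V + k = 0.022648 min⁻¹.
C_ss = Q C_in/(Q + kV) = 3.1590 mg/L; C(t) = C_ss + (C₀ − C_ss) e^(−a t).
C(106) = 3.1590 + (-1.8190)·e^(−0.022648·106) = 3.1590 + (-1.8190)·0.090657 = 2.9941 mg/L.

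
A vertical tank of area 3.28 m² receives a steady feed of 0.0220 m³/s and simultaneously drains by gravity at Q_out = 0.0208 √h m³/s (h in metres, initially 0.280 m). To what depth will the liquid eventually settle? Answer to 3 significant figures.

A dh/dt = Q_in − 0.0208 √h. Steady state requires inflow = outflow:
Q_in = 0.0208 √h_ss ⇒ √h_ss = 0.0220/0.0208 = 1.0577.
h_ss = 1.0577² = 1.1187 m. (Since h₀ = 0.280 m < h_ss, the level will rise toward this value.)

1.12 m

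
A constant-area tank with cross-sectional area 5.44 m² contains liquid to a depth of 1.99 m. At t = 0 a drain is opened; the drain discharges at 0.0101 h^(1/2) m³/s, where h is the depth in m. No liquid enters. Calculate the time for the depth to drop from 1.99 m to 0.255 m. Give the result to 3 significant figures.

With no inflow, A dh/dt = −0.0101 √h.
∫ h^(−1/2) dh = −(0.0101/A) ∫ dt, giving 2√h = 2√h₀ − (0.0101/A) t.
t = 2A(√h₀ − √h)/0.0101 = 2·5.44·(√1.99 − √0.255)/0.0101
  = 10.880 × (1.4107 − 0.50498) / 0.0101 = 975.64 s.

976 s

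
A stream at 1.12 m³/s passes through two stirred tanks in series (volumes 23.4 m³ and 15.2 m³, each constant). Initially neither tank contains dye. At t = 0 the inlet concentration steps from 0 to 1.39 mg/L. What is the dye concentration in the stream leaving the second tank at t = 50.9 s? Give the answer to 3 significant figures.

1.10 mg/L

Time constants: τᵢ = Vᵢ/Q for each well-mixed tank.
τ₁ = 23.4/1.12 = 20.893 s; τ₂ = 15.2/1.12 = 13.571 s.
Solving the cascade with C₁(0)=C₂(0)=0 gives C₂(t) = C_in[1 − (τ₁ e^(−t/τ₁) − τ₂ e^(−t/τ₂))/(τ₁ − τ₂)].
At t = 50.9: e^(−t/τ₁) = 0.087489, e^(−t/τ₂) = 0.023505.
C₂ = 1.39·[1 − (20.893·0.087489 − 13.571·0.023505)/(7.3214)] = 1.39·0.79391 = 1.1035 mg/L.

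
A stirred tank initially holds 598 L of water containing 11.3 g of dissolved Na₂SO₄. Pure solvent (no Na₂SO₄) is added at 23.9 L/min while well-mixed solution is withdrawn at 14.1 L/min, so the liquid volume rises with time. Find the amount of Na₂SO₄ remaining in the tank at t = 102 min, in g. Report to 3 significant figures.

Total volume: dV/dt = Q_in − Q_out = 9.8000 L/min, so V(t) = 598 + 9.8000 t and V(102) = 1597.6 L.
No Na₂SO₄ enters, so dm/dt = −Q_out · (m/V).
Separate: dm/m = −Q_out dt/V(t) ⇒ ln(m/m₀) = −(Q_out/(Q_in−Q_out)) ln(V/V₀).
m = m₀ (V₀/V)^(Q_out/(Q_in−Q_out)) = 11.3 × (598/1597.6)^(1.4388) = 2.7483 g.

2.75 g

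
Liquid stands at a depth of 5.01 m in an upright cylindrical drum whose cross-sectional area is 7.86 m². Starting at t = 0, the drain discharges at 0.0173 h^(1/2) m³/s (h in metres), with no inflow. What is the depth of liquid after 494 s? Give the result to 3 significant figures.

With no inflow, A dh/dt = −0.0173 √h.
This is separable: 2 d(√h)/dt = −0.0173/A, so √h = √h₀ − (0.0173/(2A)) t.
√h = √5.01 − 0.0173·494/(2·7.86) = 2.2383 − 0.54365 = 1.6947.
h = 1.6947² = 2.8718 m.

2.87 m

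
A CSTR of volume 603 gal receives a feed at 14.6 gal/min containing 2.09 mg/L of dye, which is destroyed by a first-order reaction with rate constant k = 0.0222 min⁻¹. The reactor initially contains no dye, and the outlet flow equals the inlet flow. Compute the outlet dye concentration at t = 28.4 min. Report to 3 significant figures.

0.798 mg/L

Species balance: V dC/dt = Q C_in − Q C − k V C.
This is linear with rate a = Q/V + k = 0.046412 min⁻¹.
C_ss = Q C_in/(Q + kV) = 1.0903 mg/L; C(t) = C_ss + (C₀ − C_ss) e^(−a t).
C(28.4) = 1.0903 + (-1.0903)·e^(−0.046412·28.4) = 1.0903 + (-1.0903)·0.26764 = 0.79850 mg/L.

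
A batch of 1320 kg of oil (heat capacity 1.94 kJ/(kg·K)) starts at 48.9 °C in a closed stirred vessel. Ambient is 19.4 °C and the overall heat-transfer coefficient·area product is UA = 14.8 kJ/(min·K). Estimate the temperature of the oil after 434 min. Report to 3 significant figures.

Heat balance on the well-mixed liquid: M c_p dT/dt = −UA(T − T_amb).
dT/dt = (T_ss − T)/τ with T_ss = T_amb = 19.400 °C, τ = M c_p/UA = 1320·1.94/14.8 = 173.03 min.
Integrating: T(t) = T_ss + (T₀ − T_ss) e^(−t/τ).
T(434) = 19.400 + (29.500)·0.081408 = 21.802 °C.

21.8 °C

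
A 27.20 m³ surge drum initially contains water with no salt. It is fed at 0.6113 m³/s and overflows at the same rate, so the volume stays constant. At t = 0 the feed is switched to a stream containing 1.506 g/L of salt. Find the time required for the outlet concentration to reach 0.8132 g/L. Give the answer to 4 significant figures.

Accumulation = in − out for the solute gives V dC/dt = Q(C_in − C), so τ = V/Q = 44.4953 s.
C(t) = C_in + (C₀ − C_in) e^(−t/τ). Set C = 0.8132 and solve for t:
e^(−t/τ) = (C − C_in)/(C₀ − C_in) = (0.8132 − 1.506)/(0 − 1.506) = 0.460027
t = −τ ln(…) = 44.4953 × 0.776471 = 34.5493 s.

34.55 s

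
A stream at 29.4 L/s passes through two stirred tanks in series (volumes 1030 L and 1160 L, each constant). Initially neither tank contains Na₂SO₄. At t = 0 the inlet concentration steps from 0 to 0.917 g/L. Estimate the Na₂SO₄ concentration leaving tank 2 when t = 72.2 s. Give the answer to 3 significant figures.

Species balance on tank i: dCᵢ/dt = (Cᵢ₋₁ − Cᵢ)/τᵢ with τᵢ = Vᵢ/Q.
τ₁ = 1030/29.4 = 35.034 s; τ₂ = 1160/29.4 = 39.456 s.
Tank 1: C₁ = C_in(1 − e^(−t/τ₁)). Tank 2 (τ₁ ≠ τ₂): C₂ = C_in[1 − (τ₁ e^(−t/τ₁) − τ₂ e^(−t/τ₂))/(τ₁ − τ₂)].
At t = 72.2: e^(−t/τ₁) = 0.12735, e^(−t/τ₂) = 0.16043.
C₂ = 0.917·[1 − (35.034·0.12735 − 39.456·0.16043)/(-4.4218)] = 0.917·0.57743 = 0.52951 g/L.

0.530 g/L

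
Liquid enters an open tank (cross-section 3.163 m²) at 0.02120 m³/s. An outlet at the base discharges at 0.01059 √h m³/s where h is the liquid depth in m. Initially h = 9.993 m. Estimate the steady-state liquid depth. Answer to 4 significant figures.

4.008 m

A dh/dt = Q_in − 0.01059 √h. Steady state requires inflow = outflow:
Q_in = 0.01059 √h_ss ⇒ √h_ss = 0.02120/0.01059 = 2.00189.
h_ss = 2.00189² = 4.00756 m. (Since h₀ = 9.993 m > h_ss, the level will fall toward this value.)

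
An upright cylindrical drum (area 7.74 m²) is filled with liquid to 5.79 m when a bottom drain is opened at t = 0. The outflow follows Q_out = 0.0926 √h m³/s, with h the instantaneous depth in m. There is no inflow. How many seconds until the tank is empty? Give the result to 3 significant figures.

With no inflow, A dh/dt = −0.0926 √h.
∫ h^(−1/2) dh = −(0.0926/A) ∫ dt, giving 2√h = 2√h₀ − (0.0926/A) t.
Tank is empty when √h = 0: t_empty = 2A√h₀/0.0926.
t_empty = 2·7.74·√5.79/0.0926 = 15.480·2.4062/0.0926 = 402.25 s.

402 s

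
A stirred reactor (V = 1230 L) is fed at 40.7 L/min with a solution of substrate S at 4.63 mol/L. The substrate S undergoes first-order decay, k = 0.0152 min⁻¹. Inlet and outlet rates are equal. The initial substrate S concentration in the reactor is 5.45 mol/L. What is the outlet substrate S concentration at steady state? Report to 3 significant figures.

Accumulation = in − out − consumed: V dC/dt = Q C_in − Q C − k V C.
At steady state: 0 = Q C_in − (Q + kV) C_ss, so C_ss = Q C_in/(Q + kV).
C_ss = 40.7·4.63/(40.7 + 0.0152·1230) = 188.44/59.396 = 3.1726 mol/L.

3.17 mol/L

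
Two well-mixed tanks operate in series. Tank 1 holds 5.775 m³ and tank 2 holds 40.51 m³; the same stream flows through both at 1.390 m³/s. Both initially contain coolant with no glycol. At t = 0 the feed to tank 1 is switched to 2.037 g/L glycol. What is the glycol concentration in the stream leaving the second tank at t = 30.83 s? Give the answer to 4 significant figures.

Time constants: τᵢ = Vᵢ/Q for each well-mixed tank.
τ₁ = 5.775/1.390 = 4.15468 s; τ₂ = 40.51/1.390 = 29.1439 s.
Solving the cascade with C₁(0)=C₂(0)=0 gives C₂(t) = C_in[1 − (τ₁ e^(−t/τ₁) − τ₂ e^(−t/τ₂))/(τ₁ − τ₂)].
At t = 30.83: e^(−t/τ₁) = 0.000598817, e^(−t/τ₂) = 0.347200.
C₂ = 2.037·[1 − (4.15468·0.000598817 − 29.1439·0.347200)/(-24.9892)] = 2.037·0.595175 = 1.21237 g/L.

1.212 g/L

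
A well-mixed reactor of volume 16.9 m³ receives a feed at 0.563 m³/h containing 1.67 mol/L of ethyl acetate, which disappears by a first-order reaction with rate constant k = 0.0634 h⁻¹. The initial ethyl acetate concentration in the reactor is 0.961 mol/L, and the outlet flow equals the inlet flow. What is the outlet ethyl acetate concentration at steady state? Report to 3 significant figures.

0.575 mol/L

Species balance: V dC/dt = Q C_in − Q C − k V C.
At steady state: 0 = Q C_in − (Q + kV) C_ss, so C_ss = Q C_in/(Q + kV).
C_ss = 0.563·1.67/(0.563 + 0.0634·16.9) = 0.94021/1.6345 = 0.57524 mol/L.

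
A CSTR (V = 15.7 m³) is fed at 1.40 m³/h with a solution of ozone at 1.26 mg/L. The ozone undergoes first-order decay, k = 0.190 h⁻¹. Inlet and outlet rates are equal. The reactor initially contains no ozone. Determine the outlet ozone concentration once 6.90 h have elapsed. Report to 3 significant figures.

V dC/dt = Q(C_in − C) − k V C.
This is linear with rate a = Q/V + k = 0.27917 h⁻¹.
C_ss = Q C_in/(Q + kV) = 0.40246 mg/L; C(t) = C_ss + (C₀ − C_ss) e^(−a t).
C(6.90) = 0.40246 + (-0.40246)·e^(−0.27917·6.90) = 0.40246 + (-0.40246)·0.14569 = 0.34383 mg/L.

0.344 mg/L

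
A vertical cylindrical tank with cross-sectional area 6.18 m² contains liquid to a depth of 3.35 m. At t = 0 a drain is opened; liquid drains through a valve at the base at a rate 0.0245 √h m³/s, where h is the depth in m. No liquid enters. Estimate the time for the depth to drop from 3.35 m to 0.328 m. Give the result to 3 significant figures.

With no inflow, A dh/dt = −0.0245 √h.
∫ h^(−1/2) dh = −(0.0245/A) ∫ dt, giving 2√h = 2√h₀ − (0.0245/A) t.
t = 2A(√h₀ − √h)/0.0245 = 2·6.18·(√3.35 − √0.328)/0.0245
  = 12.360 × (1.8303 − 0.57271) / 0.0245 = 634.44 s.

634 s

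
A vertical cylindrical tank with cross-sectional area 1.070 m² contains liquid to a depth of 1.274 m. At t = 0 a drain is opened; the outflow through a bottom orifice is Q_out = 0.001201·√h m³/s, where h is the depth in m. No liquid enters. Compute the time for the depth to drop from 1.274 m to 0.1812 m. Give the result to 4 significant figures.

1253 s

A dh/dt = −Q_out = −0.001201 √h.
This is separable: 2 d(√h)/dt = −0.001201/A, so √h = √h₀ − (0.001201/(2A)) t.
t = 2A(√h₀ − √h)/0.001201 = 2·1.070·(√1.274 − √0.1812)/0.001201
  = 2.14000 × (1.12872 − 0.425676) / 0.001201 = 1252.71 s.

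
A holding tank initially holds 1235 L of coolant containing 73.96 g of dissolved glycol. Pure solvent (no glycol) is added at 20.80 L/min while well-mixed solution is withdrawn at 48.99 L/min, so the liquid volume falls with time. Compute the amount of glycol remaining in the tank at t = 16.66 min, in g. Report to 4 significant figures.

32.20 g

Total volume: dV/dt = Q_in − Q_out = -28.1900 L/min, so V(t) = 1235 − 28.1900 t and V(16.66) = 765.355 L.
No glycol enters, so dm/dt = −Q_out · (m/V).
dm/m = −Q_out dt/(V₀ − 28.1900 t); integrating gives ln(m/m₀) = −(Q_out/(Q_in−Q_out)) ln(V/V₀).
m = m₀ (V₀/V)^(Q_out/(Q_in−Q_out)) = 73.96 × (1235/765.355)^(-1.73785) = 32.2006 g.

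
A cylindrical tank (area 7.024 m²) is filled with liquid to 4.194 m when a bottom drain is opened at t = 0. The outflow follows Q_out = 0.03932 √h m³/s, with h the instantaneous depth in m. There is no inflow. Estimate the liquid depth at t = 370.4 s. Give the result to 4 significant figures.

1.022 m

Unsteady balance on liquid volume: A dh/dt = −0.03932 √h.
Separate and integrate: 2(√h − √h₀) = −(0.03932/A) t.
√h = √4.194 − 0.03932·370.4/(2·7.024) = 2.04793 − 1.03674 = 1.01119.
h = 1.01119² = 1.02250 m.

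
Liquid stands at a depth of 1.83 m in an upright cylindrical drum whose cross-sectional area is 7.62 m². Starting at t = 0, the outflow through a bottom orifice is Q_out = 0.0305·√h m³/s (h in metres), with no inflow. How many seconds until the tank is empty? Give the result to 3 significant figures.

With no inflow, A dh/dt = −0.0305 √h.
∫ h^(−1/2) dh = −(0.0305/A) ∫ dt, giving 2√h = 2√h₀ − (0.0305/A) t.
Set h = 0: 2√h₀ = (0.0305/A) t_empty ⇒ t_empty = 2A√h₀/0.0305.
t_empty = 2·7.62·√1.83/0.0305 = 15.240·1.3528/0.0305 = 675.94 s.

676 s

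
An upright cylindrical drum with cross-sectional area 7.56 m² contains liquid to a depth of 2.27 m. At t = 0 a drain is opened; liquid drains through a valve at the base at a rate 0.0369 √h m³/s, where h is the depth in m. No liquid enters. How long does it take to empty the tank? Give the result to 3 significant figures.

With no inflow, A dh/dt = −0.0369 √h.
This is separable: 2 d(√h)/dt = −0.0369/A, so √h = √h₀ − (0.0369/(2A)) t.
Set h = 0: 2√h₀ = (0.0369/A) t_empty ⇒ t_empty = 2A√h₀/0.0369.
t_empty = 2·7.56·√2.27/0.0369 = 15.120·1.5067/0.0369 = 617.36 s.

617 s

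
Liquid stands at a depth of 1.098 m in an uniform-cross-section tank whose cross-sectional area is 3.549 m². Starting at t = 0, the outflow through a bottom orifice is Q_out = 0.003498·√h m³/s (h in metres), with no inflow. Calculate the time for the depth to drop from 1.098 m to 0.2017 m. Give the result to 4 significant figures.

A dh/dt = −Q_out = −0.003498 √h.
This is separable: 2 d(√h)/dt = −0.003498/A, so √h = √h₀ − (0.003498/(2A)) t.
t = 2A(√h₀ − √h)/0.003498 = 2·3.549·(√1.098 − √0.2017)/0.003498
  = 7.09800 × (1.04785 − 0.449110) / 0.003498 = 1214.95 s.

1215 s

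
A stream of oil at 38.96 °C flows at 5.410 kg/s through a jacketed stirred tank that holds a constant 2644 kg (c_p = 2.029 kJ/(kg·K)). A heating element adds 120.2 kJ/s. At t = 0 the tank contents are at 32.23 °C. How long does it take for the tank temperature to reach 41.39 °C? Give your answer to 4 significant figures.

356.8 s

M c_p dT/dt = ṁ c_p (T_in − T) + Q̇.
τ = M/ṁ = 488.725 s; T_ss = T_in + Q̇/(ṁ c_p) = 49.9103 °C.
T(t) = T_ss + (T₀ − T_ss) e^(−t/τ). Set T = 41.39:
e^(−t/τ) = (41.39 − 49.9103)/(32.23 − 49.9103) = 0.481909
t = −488.725 · ln(0.481909) = 356.769 s.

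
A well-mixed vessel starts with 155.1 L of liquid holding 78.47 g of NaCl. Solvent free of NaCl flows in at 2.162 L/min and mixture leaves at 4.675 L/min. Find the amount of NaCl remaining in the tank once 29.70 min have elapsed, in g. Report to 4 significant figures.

23.15 g

Let m(t) be the amount of NaCl. Volume: V(t) = V₀ + (Q_in − Q_out) t = 155.1 − 2.51300 t; V(29.70) = 80.4639 L.
Species balance (pure solvent in): dm/dt = −Q_out · m/V(t).
dm/m = −Q_out dt/(V₀ − 2.51300 t); integrating gives ln(m/m₀) = −(Q_out/(Q_in−Q_out)) ln(V/V₀).
m = m₀ (V₀/V)^(Q_out/(Q_in−Q_out)) = 78.47 × (155.1/80.4639)^(-1.86033) = 23.1468 g.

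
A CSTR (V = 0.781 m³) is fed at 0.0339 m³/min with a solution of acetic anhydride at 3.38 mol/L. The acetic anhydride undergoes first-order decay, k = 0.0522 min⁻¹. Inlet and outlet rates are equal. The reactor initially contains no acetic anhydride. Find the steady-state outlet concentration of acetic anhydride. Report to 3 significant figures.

Species balance: V dC/dt = Q C_in − Q C − k V C.
At steady state: 0 = Q C_in − (Q + kV) C_ss, so C_ss = Q C_in/(Q + kV).
C_ss = 0.0339·3.38/(0.0339 + 0.0522·0.781) = 0.11458/0.074668 = 1.5345 mol/L.

1.53 mol/L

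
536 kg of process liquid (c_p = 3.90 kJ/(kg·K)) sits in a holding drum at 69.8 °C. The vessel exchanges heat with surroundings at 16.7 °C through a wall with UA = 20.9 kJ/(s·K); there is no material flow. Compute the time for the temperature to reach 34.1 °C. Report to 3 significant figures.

M c_p dT/dt = −UA(T − T_amb).
τ = M c_p/UA = 100.02 s; T_ss = T_amb = 16.700 °C.
T(t) = T_ss + (T₀ − T_ss)e^(−t/τ); set T = 34.1:
t = −τ ln[(T − T_ss)/(T₀ − T_ss)] = −100.02 · ln(0.32768) = 111.59 s.

112 s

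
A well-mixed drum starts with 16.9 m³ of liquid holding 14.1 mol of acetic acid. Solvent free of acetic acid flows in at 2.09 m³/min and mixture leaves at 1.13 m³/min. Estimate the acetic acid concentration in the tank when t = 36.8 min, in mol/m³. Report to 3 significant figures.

Total volume: dV/dt = Q_in − Q_out = 0.96000 m³/min, so V(t) = 16.9 + 0.96000 t and V(36.8) = 52.228 m³.
Solute balance: dm/dt = 0 − Q_out C = −Q_out m/V(t).
Separate: dm/m = −Q_out dt/V(t) ⇒ ln(m/m₀) = −(Q_out/(Q_in−Q_out)) ln(V/V₀).
m = m₀ (V₀/V)^(Q_out/(Q_in−Q_out)) = 14.1 × (16.9/52.228)^(1.1771) = 3.7362 mol.
C = m/V = 3.7362/52.228 = 0.071536 mol/m³.

0.0715 mol/m³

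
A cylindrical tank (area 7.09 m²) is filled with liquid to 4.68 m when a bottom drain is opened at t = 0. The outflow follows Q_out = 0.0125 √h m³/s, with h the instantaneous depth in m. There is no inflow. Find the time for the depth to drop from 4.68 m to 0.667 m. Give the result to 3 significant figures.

Accumulation of liquid (constant cross-section A): A dh/dt = −0.0125 √h.
This is separable: 2 d(√h)/dt = −0.0125/A, so √h = √h₀ − (0.0125/(2A)) t.
t = 2A(√h₀ − √h)/0.0125 = 2·7.09·(√4.68 − √0.667)/0.0125
  = 14.180 × (2.1633 − 0.81670) / 0.0125 = 1527.6 s.

1530 s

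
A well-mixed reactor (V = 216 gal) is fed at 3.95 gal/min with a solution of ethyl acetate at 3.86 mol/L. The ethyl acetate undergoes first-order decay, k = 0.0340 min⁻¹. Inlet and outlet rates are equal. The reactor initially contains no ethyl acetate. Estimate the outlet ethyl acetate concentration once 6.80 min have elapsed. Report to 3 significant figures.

Species balance: V dC/dt = Q C_in − Q C − k V C.
dC/dt = (Q/V) C_in − (Q/V + k) C; effective rate a = Q/V + k = 0.018287 + 0.0340 = 0.052287 min⁻¹.
C_ss = Q C_in/(Q + kV) = 1.3500 mol/L; C(t) = C_ss + (C₀ − C_ss) e^(−a t).
C(6.80) = 1.3500 + (-1.3500)·e^(−0.052287·6.80) = 1.3500 + (-1.3500)·0.70079 = 0.40394 mol/L.

0.404 mol/L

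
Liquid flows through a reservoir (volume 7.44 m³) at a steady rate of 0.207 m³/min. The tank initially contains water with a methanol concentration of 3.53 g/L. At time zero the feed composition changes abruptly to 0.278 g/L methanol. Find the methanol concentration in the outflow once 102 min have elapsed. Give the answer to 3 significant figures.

0.468 g/L

Unsteady species balance (constant V, well mixed): V dC/dt = Q(C_in − C).
Time constant τ = V/Q = 7.44/0.207 = 35.942 min.
This is linear first-order; C(t) = C_in + (C₀ − C_in) e^(−t/τ).
C(102) = 0.278 + (3.53 − 0.278)·e^(−102/35.942) = 0.278 + (3.2520)·0.058548 = 0.46840 g/L.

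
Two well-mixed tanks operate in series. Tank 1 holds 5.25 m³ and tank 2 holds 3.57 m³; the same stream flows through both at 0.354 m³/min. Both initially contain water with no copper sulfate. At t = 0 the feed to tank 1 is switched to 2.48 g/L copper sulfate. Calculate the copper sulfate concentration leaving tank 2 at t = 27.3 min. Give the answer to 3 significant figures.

Each tank obeys Vᵢ dCᵢ/dt = Q(Cᵢ₋₁ − Cᵢ), so τᵢ = Vᵢ/Q.
τ₁ = 5.25/0.354 = 14.831 min; τ₂ = 3.57/0.354 = 10.085 min.
Tank 1: C₁ = C_in(1 − e^(−t/τ₁)). Tank 2 (τ₁ ≠ τ₂): C₂ = C_in[1 − (τ₁ e^(−t/τ₁) − τ₂ e^(−t/τ₂))/(τ₁ − τ₂)].
At t = 27.3: e^(−t/τ₁) = 0.15869, e^(−t/τ₂) = 0.066733.
C₂ = 2.48·[1 − (14.831·0.15869 − 10.085·0.066733)/(4.7458)] = 2.48·0.64590 = 1.6018 g/L.

1.60 g/L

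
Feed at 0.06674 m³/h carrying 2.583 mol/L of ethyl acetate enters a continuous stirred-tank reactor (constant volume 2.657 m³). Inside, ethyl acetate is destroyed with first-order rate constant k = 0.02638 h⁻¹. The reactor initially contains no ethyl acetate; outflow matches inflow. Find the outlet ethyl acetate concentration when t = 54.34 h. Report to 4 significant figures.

1.183 mol/L

V dC/dt = Q(C_in − C) − k V C.
This is linear with rate a = Q/V + k = 0.0514986 h⁻¹.
C_ss = Q C_in/(Q + kV) = 1.25987 mol/L; C(t) = C_ss + (C₀ − C_ss) e^(−a t).
C(54.34) = 1.25987 + (-1.25987)·e^(−0.0514986·54.34) = 1.25987 + (-1.25987)·0.0609055 = 1.18313 mol/L.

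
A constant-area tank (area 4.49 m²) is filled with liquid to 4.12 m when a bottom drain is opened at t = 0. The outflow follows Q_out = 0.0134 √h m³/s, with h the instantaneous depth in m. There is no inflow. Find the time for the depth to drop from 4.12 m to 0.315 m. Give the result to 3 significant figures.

A dh/dt = −Q_out = −0.0134 √h.
∫ h^(−1/2) dh = −(0.0134/A) ∫ dt, giving 2√h = 2√h₀ − (0.0134/A) t.
t = 2A(√h₀ − √h)/0.0134 = 2·4.49·(√4.12 − √0.315)/0.0134
  = 8.9800 × (2.0298 − 0.56125) / 0.0134 = 984.13 s.

984 s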